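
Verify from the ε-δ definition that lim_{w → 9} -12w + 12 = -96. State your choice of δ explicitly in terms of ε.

Fix ε > 0. We need δ > 0 so that 0 < |w − 9| < δ implies |(-12w + 12) + 96| < ε.
Since (-12w + 12) + 96 = -12(w − 9), we have |(-12w + 12) + 96| = 12|w − 9|.
So 12|w − 9| < ε exactly when |w − 9| < ε/12.
Take δ = ε/12. If 0 < |w − 9| < δ then |(-12w + 12) + 96| = 12|w − 9| < 12·(ε/12) = ε.

δ = ε/12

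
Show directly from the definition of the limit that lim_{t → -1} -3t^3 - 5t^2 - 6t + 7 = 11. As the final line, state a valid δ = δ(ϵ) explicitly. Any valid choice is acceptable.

δ = min(2, ϵ/37)

Let ϵ > 0. We want δ > 0 such that 0 < |t + 1| < δ implies |(-3t^3 - 5t^2 - 6t + 7) − 11| < ϵ.
(-3t^3 - 5t^2 - 6t + 7) − 11 = -3t^3 - 5t^2 - 6t - 4 = (t + 1)(-3t^2 - 2t - 4).
So |(-3t^3 - 5t^2 - 6t + 7) − 11| = |t + 1|·|-3t^2 - 2t - 4|.
Require δ ≤ 2. Then |t + 1| < 2 gives |t| < 3, and by the triangle inequality |-3t^2 - 2t - 4| ≤ 3·3^2 + 2·3 + 4 = 37.
Hence |(-3t^3 - 5t^2 - 6t + 7) − 11| ≤ 37|t + 1| < ϵ provided |t + 1| < ϵ/37.
Take δ = min(2, ϵ/37). Then 0 < |t + 1| < δ gives both |t + 1| < 2 and |t + 1| < ϵ/37, so |(-3t^3 - 5t^2 - 6t + 7) − 11| < ϵ.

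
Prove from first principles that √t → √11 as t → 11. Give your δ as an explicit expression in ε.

δ = min(11, √11·ε)

Let ε > 0. We want δ > 0 such that 0 < |t − 11| < δ implies |√t − √11| < ε.
Multiplying by the conjugate, |√t − √11| = |t − 11|/(√t + √11).
Restrict δ ≤ 11 so that |t − 11| < 11 forces t > 0, and then √t + √11 > √11.
Hence |√t − √11| < |t − 11|/√11, which is < ε once |t − 11| < √11·ε.
Take δ = min(11, √11·ε). If 0 < |t − 11| < δ then t > 0 and |√t − √11| < |t − 11|/√11 < ε.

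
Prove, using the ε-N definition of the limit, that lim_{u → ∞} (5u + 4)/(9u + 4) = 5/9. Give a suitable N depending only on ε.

Fix ε > 0. We seek N > 0 such that u > N implies |(5u + 4)/(9u + 4) − (5/9)| < ε.
(5u + 4)/(9u + 4) − (5/9) = (9(5u + 4) − 5(9u + 4)) / (9(9u + 4)) = 16/(9(9u + 4)).
For u > 0 we have 9u + 4 > 9u, so |(5u + 4)/(9u + 4) − (5/9)| = 16/(9(9u + 4)) < 16/(9·9u) = (16/81)/u.
Thus |(5u + 4)/(9u + 4) − (5/9)| < ε whenever u > (16/81)/ε.
Take N = (16/81)/ε. If u > N then |(5u + 4)/(9u + 4) − (5/9)| < (16/81)/u < ε.

N = (16/81)/ε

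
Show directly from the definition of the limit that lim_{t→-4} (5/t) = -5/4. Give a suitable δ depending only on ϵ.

Fix ϵ > 0. We seek δ > 0 such that 0 < |t + 4| < δ implies |5/t + 5/4| < ϵ.
|5/t + 5/4| = 5·|-4 − t|/(4·|t|) = 5|t + 4|/(4|t|).
Require δ ≤ 2 so that |t| > 4 − 2 = 2, hence 4|t| > 8.
Then |5/t + 5/4| < 5|t + 4|/8, which is < ϵ when |t + 4| < (8/5)ϵ.
Take δ = min(2, (8/5)ϵ). Then 0 < |t + 4| < δ gives both |t + 4| < 2 and |t + 4| < (8/5)ϵ, so |5/t + 5/4| < ϵ.

δ = min(2, (8/5)ϵ)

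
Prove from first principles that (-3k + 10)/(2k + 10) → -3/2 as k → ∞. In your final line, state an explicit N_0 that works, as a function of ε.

N_0 = (25/2)/ε

Fix ε > 0. For k ≥ 1, |(-3k + 10)/(2k + 10) + 3/2| = |50|/(2(2k + 10)) = 50/(2(2k + 10)).
Since 2k + 10 ≥ 2k for k ≥ 1, this is ≤ 50/(2·2k) = (25/2)/k.
So |(-3k + 10)/(2k + 10) + 3/2| < ε whenever k > (25/2)/ε.
Take N_0 = (25/2)/ε. If k > N_0 then |(-3k + 10)/(2k + 10) + 3/2| ≤ (25/2)/k < ε.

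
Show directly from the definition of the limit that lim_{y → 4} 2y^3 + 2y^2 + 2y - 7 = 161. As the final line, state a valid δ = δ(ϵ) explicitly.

δ = min(2, ϵ/174)

Let ϵ > 0 be given. We want δ > 0 such that 0 < |y − 4| < δ implies |(2y^3 + 2y^2 + 2y - 7) − 161| < ϵ.
(2y^3 + 2y^2 + 2y - 7) − 161 = 2y^3 + 2y^2 + 2y - 168 = (y − 4)(2y^2 + 10y + 42).
So |(2y^3 + 2y^2 + 2y - 7) − 161| = |y − 4|·|2y^2 + 10y + 42|.
Assume first that |y − 4| < 2, so |y| < 6. Then |2y^2 + 10y + 42| ≤ 2·6^2 + 10·6 + 42 = 174.
Hence |(2y^3 + 2y^2 + 2y - 7) − 161| ≤ 174|y − 4| < ϵ provided |y − 4| < ϵ/174.
Take δ = min(2, ϵ/174). Then 0 < |y − 4| < δ gives both |y − 4| < 2 and |y − 4| < ϵ/174, so |(2y^3 + 2y^2 + 2y - 7) − 161| < ϵ.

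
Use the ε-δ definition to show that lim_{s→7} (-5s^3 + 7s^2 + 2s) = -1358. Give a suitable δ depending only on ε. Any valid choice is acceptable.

Fix ε > 0. We want δ > 0 such that 0 < |s − 7| < δ implies |(-5s^3 + 7s^2 + 2s) + 1358| < ε.
(-5s^3 + 7s^2 + 2s) + 1358 = -5s^3 + 7s^2 + 2s + 1358 = (s − 7)(-5s^2 - 28s - 194).
So |(-5s^3 + 7s^2 + 2s) + 1358| = |s − 7|·|-5s^2 - 28s - 194|.
Assume first that |s − 7| < 1, so |s| < 8. Then |-5s^2 - 28s - 194| ≤ 5·8^2 + 28·8 + 194 = 738.
Hence |(-5s^3 + 7s^2 + 2s) + 1358| ≤ 738|s − 7| < ε provided |s − 7| < ε/738.
Take δ = min(1, ε/738). Then 0 < |s − 7| < δ gives both |s − 7| < 1 and |s − 7| < ε/738, so |(-5s^3 + 7s^2 + 2s) + 1358| < ε.

δ = min(1, ε/738)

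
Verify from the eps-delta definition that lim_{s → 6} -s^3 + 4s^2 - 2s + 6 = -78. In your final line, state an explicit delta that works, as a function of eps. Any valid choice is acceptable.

Fix eps > 0. We want delta > 0 such that 0 < |s − 6| < delta implies |(-s^3 + 4s^2 - 2s + 6) + 78| < eps.
(-s^3 + 4s^2 - 2s + 6) + 78 = -s^3 + 4s^2 - 2s + 84 = (s − 6)(-s^2 - 2s - 14).
So |(-s^3 + 4s^2 - 2s + 6) + 78| = |s − 6|·|-s^2 - 2s - 14|.
Assume first that |s − 6| < 1, so |s| < 7. Then |-s^2 - 2s - 14| ≤ 7^2 + 2·7 + 14 = 77.
Hence |(-s^3 + 4s^2 - 2s + 6) + 78| ≤ 77|s − 6| < eps provided |s − 6| < eps/77.
Take delta = min(1, eps/77). Then 0 < |s − 6| < delta gives both |s − 6| < 1 and |s − 6| < eps/77, so |(-s^3 + 4s^2 - 2s + 6) + 78| < eps.

delta = min(1, eps/77)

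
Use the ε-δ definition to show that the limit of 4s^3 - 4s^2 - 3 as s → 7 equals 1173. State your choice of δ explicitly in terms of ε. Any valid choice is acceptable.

Fix ε > 0. We want δ > 0 such that 0 < |s − 7| < δ implies |(4s^3 - 4s^2 - 3) − 1173| < ε.
(4s^3 - 4s^2 - 3) − 1173 = 4s^3 - 4s^2 - 1176 = (s − 7)(4s^2 + 24s + 168).
So |(4s^3 - 4s^2 - 3) − 1173| = |s − 7|·|4s^2 + 24s + 168|.
Assume first that |s − 7| < 1, so |s| < 8. Then |4s^2 + 24s + 168| ≤ 4·8^2 + 24·8 + 168 = 616.
Hence |(4s^3 - 4s^2 - 3) − 1173| ≤ 616|s − 7| < ε provided |s − 7| < ε/616.
Take δ = min(1, ε/616). Then 0 < |s − 7| < δ gives both |s − 7| < 1 and |s − 7| < ε/616, so |(4s^3 - 4s^2 - 3) − 1173| < ε.

δ = min(1, ε/616)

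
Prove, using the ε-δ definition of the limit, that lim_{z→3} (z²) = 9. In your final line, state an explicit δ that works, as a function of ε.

δ = min(2, ε/8)

Let ε > 0. We seek δ > 0 with 0 < |z − 3| < δ ⇒ |z² − 9| < ε.
Factor: z² − 9 = (z − 3)(z + 3), so |z² − 9| = |z − 3|·|z + 3|.
Impose δ ≤ 2 so that |z| < 5; then |z + 3| ≤ 8.
Hence |z² − 9| ≤ 8|z − 3|, which is < ε once |z − 3| < ε/8.
Take δ = min(2, ε/8). If 0 < |z − 3| < δ then both bounds hold and |z² − 9| ≤ 8|z − 3| < 8·(ε/8) = ε.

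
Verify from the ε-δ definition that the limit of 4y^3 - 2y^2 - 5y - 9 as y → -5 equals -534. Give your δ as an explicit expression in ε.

δ = min(1, ε/381)

Fix ε > 0. We want δ > 0 such that 0 < |y + 5| < δ implies |(4y^3 - 2y^2 - 5y - 9) + 534| < ε.
(4y^3 - 2y^2 - 5y - 9) + 534 = 4y^3 - 2y^2 - 5y + 525 = (y + 5)(4y^2 - 22y + 105).
So |(4y^3 - 2y^2 - 5y - 9) + 534| = |y + 5|·|4y^2 - 22y + 105|.
Require δ ≤ 1. Then |y + 5| < 1 gives |y| < 6, and by the triangle inequality |4y^2 - 22y + 105| ≤ 4·6^2 + 22·6 + 105 = 381.
Hence |(4y^3 - 2y^2 - 5y - 9) + 534| ≤ 381|y + 5| < ε provided |y + 5| < ε/381.
Choosing δ = min(1, ε/381) ensures both conditions, hence |(4y^3 - 2y^2 - 5y - 9) + 534| < ε.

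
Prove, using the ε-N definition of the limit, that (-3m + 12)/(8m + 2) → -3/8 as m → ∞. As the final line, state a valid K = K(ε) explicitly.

K = (51/32)/ε

Let ε > 0. For m ≥ 1, |(-3m + 12)/(8m + 2) + 3/8| = |102|/(8(8m + 2)) = 102/(8(8m + 2)).
Since 8m + 2 ≥ 8m for m ≥ 1, this is ≤ 102/(8·8m) = (51/32)/m.
So |(-3m + 12)/(8m + 2) + 3/8| < ε whenever m > (51/32)/ε.
Take K = (51/32)/ε. If m > K then |(-3m + 12)/(8m + 2) + 3/8| ≤ (51/32)/m < ε.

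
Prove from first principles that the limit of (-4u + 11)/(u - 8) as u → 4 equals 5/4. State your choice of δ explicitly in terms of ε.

Let ε > 0. We want δ > 0 with 0 < |u − 4| < δ ⇒ |(-4u + 11)/(u - 8) − (5/4)| < ε.
Combining over a common denominator, (-4u + 11)/(u - 8) − (5/4) = [(-4u + 11)·(-4) − (-5)·(u - 8)] / [(-4)·(u - 8)] = 21(u − 4) / ((-4)(u - 8)).
So |(-4u + 11)/(u - 8) − (5/4)| = 21|u − 4| / (4·|u − 8|).
Require δ ≤ 2, so |u − 8| ≥ |-4| − |u − 4| > 4 − 2 = 2.
Hence |(-4u + 11)/(u - 8) − (5/4)| < 21|u − 4|/(4·2) = (21/8)|u − 4|, which is < ε once |u − 4| < (8/21)ε.
Take δ = min(2, (8/21)ε). Then 0 < |u − 4| < δ forces both bounds, so |(-4u + 11)/(u - 8) − (5/4)| < ε.

δ = min(2, (8/21)ε)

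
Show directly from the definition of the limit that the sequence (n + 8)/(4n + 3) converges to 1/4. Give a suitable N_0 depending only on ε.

N_0 = (29/16)/ε

Let ε > 0 be given. For n ≥ 1, |(n + 8)/(4n + 3) − (1/4)| = |29|/(4(4n + 3)) = 29/(4(4n + 3)).
Since 4n + 3 ≥ 4n for n ≥ 1, this is ≤ 29/(4·4n) = (29/16)/n.
So |(n + 8)/(4n + 3) − (1/4)| < ε whenever n > (29/16)/ε.
Take N_0 = (29/16)/ε. If n > N_0 then |(n + 8)/(4n + 3) − (1/4)| ≤ (29/16)/n < ε.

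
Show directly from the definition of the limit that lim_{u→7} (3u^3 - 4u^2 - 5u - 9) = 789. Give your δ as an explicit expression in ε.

δ = min(2, ε/510)

Let ε > 0 be given. We want δ > 0 such that 0 < |u − 7| < δ implies |(3u^3 - 4u^2 - 5u - 9) − 789| < ε.
(3u^3 - 4u^2 - 5u - 9) − 789 = 3u^3 - 4u^2 - 5u - 798 = (u − 7)(3u^2 + 17u + 114).
So |(3u^3 - 4u^2 - 5u - 9) − 789| = |u − 7|·|3u^2 + 17u + 114|.
Assume first that |u − 7| < 2, so |u| < 9. Then |3u^2 + 17u + 114| ≤ 3·9^2 + 17·9 + 114 = 510.
Hence |(3u^3 - 4u^2 - 5u - 9) − 789| ≤ 510|u − 7| < ε provided |u − 7| < ε/510.
Choosing δ = min(2, ε/510) ensures both conditions, hence |(3u^3 - 4u^2 - 5u - 9) − 789| < ε.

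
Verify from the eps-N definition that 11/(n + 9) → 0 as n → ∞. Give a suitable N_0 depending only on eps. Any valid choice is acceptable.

Let eps > 0 be given. For n ≥ 1, |11/(n + 9) − 0| = 11/(n + 9) ≤ 11/n.
We need 11/n < eps, i.e. n > 11/eps.
Take N_0 = 11/eps. If n > N_0 then |11/(n + 9)| ≤ 11/n < eps.

N_0 = 11/eps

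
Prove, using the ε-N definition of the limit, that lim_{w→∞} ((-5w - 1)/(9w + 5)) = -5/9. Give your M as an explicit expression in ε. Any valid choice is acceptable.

M = (16/81)/ε

Let ε > 0 be given. We seek M > 0 such that w > M implies |(-5w - 1)/(9w + 5) + 5/9| < ε.
(-5w - 1)/(9w + 5) + 5/9 = (9(-5w - 1) − (-5)(9w + 5)) / (9(9w + 5)) = 16/(9(9w + 5)).
For w > 0 we have 9w + 5 > 9w, so |(-5w - 1)/(9w + 5) + 5/9| = 16/(9(9w + 5)) < 16/(9·9w) = (16/81)/w.
Thus |(-5w - 1)/(9w + 5) + 5/9| < ε whenever w > (16/81)/ε.
Take M = (16/81)/ε. If w > M then |(-5w - 1)/(9w + 5) + 5/9| < (16/81)/w < ε.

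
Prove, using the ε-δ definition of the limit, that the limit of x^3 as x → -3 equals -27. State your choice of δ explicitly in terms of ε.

Fix ε > 0. We seek δ > 0 with 0 < |x + 3| < δ ⇒ |x^3 + 27| < ε.
Factor: x^3 + 27 = (x + 3)(x^2 - 3x + 9), so |x^3 + 27| = |x + 3|·|x^2 - 3x + 9|.
Impose δ ≤ 1 so that |x| < 4; then |x^2 - 3x + 9| ≤ 37.
Hence |x^3 + 27| ≤ 37|x + 3|, which is < ε once |x + 3| < ε/37.
Take δ = min(1, ε/37). If 0 < |x + 3| < δ then both bounds hold and |x^3 + 27| ≤ 37|x + 3| < 37·(ε/37) = ε.

δ = min(1, ε/37)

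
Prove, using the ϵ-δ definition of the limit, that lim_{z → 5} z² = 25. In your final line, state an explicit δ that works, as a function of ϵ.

δ = min(1, ϵ/11)

Fix ϵ > 0. We seek δ > 0 with 0 < |z − 5| < δ ⇒ |z² − 25| < ϵ.
Factor: z² − 25 = (z − 5)(z + 5), so |z² − 25| = |z − 5|·|z + 5|.
Restrict δ ≤ 1. Then |z − 5| < 1 gives |z| < 6, so by the triangle inequality |z + 5| ≤ 6 + 5 = 11.
Hence |z² − 25| ≤ 11|z − 5|, which is < ϵ once |z − 5| < ϵ/11.
Take δ = min(1, ϵ/11). If 0 < |z − 5| < δ then both bounds hold and |z² − 25| ≤ 11|z − 5| < 11·(ϵ/11) = ϵ.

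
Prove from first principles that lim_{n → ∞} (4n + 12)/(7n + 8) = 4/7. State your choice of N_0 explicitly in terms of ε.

Fix ε > 0. For n ≥ 1, |(4n + 12)/(7n + 8) − (4/7)| = |52|/(7(7n + 8)) = 52/(7(7n + 8)).
Since 7n + 8 ≥ 7n for n ≥ 1, this is ≤ 52/(7·7n) = (52/49)/n.
So |(4n + 12)/(7n + 8) − (4/7)| < ε whenever n > (52/49)/ε.
Take N_0 = (52/49)/ε. If n > N_0 then |(4n + 12)/(7n + 8) − (4/7)| ≤ (52/49)/n < ε.

N_0 = (52/49)/ε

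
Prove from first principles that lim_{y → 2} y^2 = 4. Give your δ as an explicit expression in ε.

Let ε > 0 be given. We seek δ > 0 with 0 < |y − 2| < δ ⇒ |y^2 − 4| < ε.
Factor: y^2 − 4 = (y − 2)(y + 2), so |y^2 − 4| = |y − 2|·|y + 2|.
Impose δ ≤ 1 so that |y| < 3; then |y + 2| ≤ 5.
Hence |y^2 − 4| ≤ 5|y − 2|, which is < ε once |y − 2| < ε/5.
Take δ = min(1, ε/5). If 0 < |y − 2| < δ then both bounds hold and |y^2 − 4| ≤ 5|y − 2| < 5·(ε/5) = ε.

δ = min(1, ε/5)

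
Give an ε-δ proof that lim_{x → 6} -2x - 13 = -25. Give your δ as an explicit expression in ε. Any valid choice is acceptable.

δ = ε/2

Suppose ε > 0. We need δ > 0 so that 0 < |x − 6| < δ implies |(-2x - 13) + 25| < ε.
|(-2x - 13) + 25| = |-2x + 12| = 2|x − 6|.
So 2|x − 6| < ε exactly when |x − 6| < ε/2.
Take δ = ε/2. If 0 < |x − 6| < δ then |(-2x - 13) + 25| = 2|x − 6| < 2·(ε/2) = ε.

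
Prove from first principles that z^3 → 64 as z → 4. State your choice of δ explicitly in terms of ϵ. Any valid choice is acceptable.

Fix ϵ > 0. We seek δ > 0 with 0 < |z − 4| < δ ⇒ |z^3 − 64| < ϵ.
Factor: z^3 − 64 = (z − 4)(z^2 + 4z + 16), so |z^3 − 64| = |z − 4|·|z^2 + 4z + 16|.
Restrict δ ≤ 1. Then |z − 4| < 1 gives |z| < 5, so by the triangle inequality |z^2 + 4z + 16| ≤ 5^2 + 4·5 + 16 = 61.
Hence |z^3 − 64| ≤ 61|z − 4|, which is < ϵ once |z − 4| < ϵ/61.
Take δ = min(1, ϵ/61). If 0 < |z − 4| < δ then both bounds hold and |z^3 − 64| ≤ 61|z − 4| < 61·(ϵ/61) = ϵ.

δ = min(1, ϵ/61)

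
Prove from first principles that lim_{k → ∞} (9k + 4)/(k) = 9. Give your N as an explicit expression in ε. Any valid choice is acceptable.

Let ε > 0. For k ≥ 1, |(9k + 4)/(k) − 9| = |4|/((k)) = 4/((k)).
Since k ≥ k for k ≥ 1, this is ≤ 4/(k) = 4/k.
So |(9k + 4)/(k) − 9| < ε whenever k > 4/ε.
Take N = 4/ε. If k > N then |(9k + 4)/(k) − 9| ≤ 4/k < ε.

N = 4/ε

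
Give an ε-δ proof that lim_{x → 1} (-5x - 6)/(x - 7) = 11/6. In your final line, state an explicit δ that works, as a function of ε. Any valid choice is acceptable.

Suppose ε > 0. We want δ > 0 with 0 < |x − 1| < δ ⇒ |(-5x - 6)/(x - 7) − (11/6)| < ε.
Combining over a common denominator, (-5x - 6)/(x - 7) − (11/6) = [(-5x - 6)·(-6) − (-11)·(x - 7)] / [(-6)·(x - 7)] = 41(x − 1) / ((-6)(x - 7)).
So |(-5x - 6)/(x - 7) − (11/6)| = 41|x − 1| / (6·|x − 7|).
Require δ ≤ 3, so |x − 7| ≥ |-6| − |x − 1| > 6 − 3 = 3.
Hence |(-5x - 6)/(x - 7) − (11/6)| < 41|x − 1|/(6·3) = (41/18)|x − 1|, which is < ε once |x − 1| < (18/41)ε.
Take δ = min(3, (18/41)ε). Then 0 < |x − 1| < δ forces both bounds, so |(-5x - 6)/(x - 7) − (11/6)| < ε.

δ = min(3, (18/41)ε)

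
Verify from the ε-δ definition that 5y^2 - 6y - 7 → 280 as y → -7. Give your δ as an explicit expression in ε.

δ = min(2, ε/86)

Let ε > 0. We want δ > 0 such that 0 < |y + 7| < δ implies |(5y^2 - 6y - 7) − 280| < ε.
(5y^2 - 6y - 7) − 280 = 5y^2 - 6y - 287 = (y + 7)(5y - 41).
So |(5y^2 - 6y - 7) − 280| = |y + 7|·|5y - 41|.
Assume first that |y + 7| < 2, so |y| < 9. Then |5y - 41| ≤ 5·9 + 41 = 86.
Hence |(5y^2 - 6y - 7) − 280| ≤ 86|y + 7| < ε provided |y + 7| < ε/86.
Take δ = min(2, ε/86). Then 0 < |y + 7| < δ gives both |y + 7| < 2 and |y + 7| < ε/86, so |(5y^2 - 6y - 7) − 280| < ε.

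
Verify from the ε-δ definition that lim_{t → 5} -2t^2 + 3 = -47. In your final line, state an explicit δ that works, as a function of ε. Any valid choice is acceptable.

Let ε > 0 be given. We want δ > 0 such that 0 < |t − 5| < δ implies |(-2t^2 + 3) + 47| < ε.
(-2t^2 + 3) + 47 = -2t^2 + 50 = (t − 5)(-2t - 10).
So |(-2t^2 + 3) + 47| = |t − 5|·|-2t - 10|.
Assume first that |t − 5| < 2, so |t| < 7. Then |-2t - 10| ≤ 2·7 + 10 = 24.
Hence |(-2t^2 + 3) + 47| ≤ 24|t − 5| < ε provided |t − 5| < ε/24.
Take δ = min(2, ε/24). Then 0 < |t − 5| < δ gives both |t − 5| < 2 and |t − 5| < ε/24, so |(-2t^2 + 3) + 47| < ε.

δ = min(2, ε/24)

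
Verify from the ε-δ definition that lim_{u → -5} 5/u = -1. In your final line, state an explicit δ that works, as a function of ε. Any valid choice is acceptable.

δ = min(5/2, (5/2)ε)

Suppose ε > 0. We seek δ > 0 such that 0 < |u + 5| < δ implies |5/u + 1| < ε.
|5/u + 1| = 5·|-5 − u|/(5·|u|) = 5|u + 5|/(5|u|).
Restrict δ ≤ 5/2. Then |u + 5| < 5/2 gives |u| > 5/2, so 5|u| > 25/2.
Then |5/u + 1| < 5|u + 5|/(25/2), which is < ε when |u + 5| < (5/2)ε.
Take δ = min(5/2, (5/2)ε). Then 0 < |u + 5| < δ gives both |u + 5| < 5/2 and |u + 5| < (5/2)ε, so |5/u + 1| < ε.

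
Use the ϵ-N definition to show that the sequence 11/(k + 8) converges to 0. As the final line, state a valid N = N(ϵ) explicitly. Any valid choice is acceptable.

Let ϵ > 0 be given. For k ≥ 1, |11/(k + 8) − 0| = 11/(k + 8) ≤ 11/k.
We need 11/k < ϵ, i.e. k > 11/ϵ.
Take N = 11/ϵ. If k > N then |11/(k + 8)| ≤ 11/k < ϵ.

N = 11/ϵ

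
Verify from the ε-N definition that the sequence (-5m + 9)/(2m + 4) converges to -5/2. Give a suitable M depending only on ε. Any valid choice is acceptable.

M = (19/2)/ε

Fix ε > 0. For m ≥ 1, |(-5m + 9)/(2m + 4) + 5/2| = |38|/(2(2m + 4)) = 38/(2(2m + 4)).
Since 2m + 4 ≥ 2m for m ≥ 1, this is ≤ 38/(2·2m) = (19/2)/m.
So |(-5m + 9)/(2m + 4) + 5/2| < ε whenever m > (19/2)/ε.
Take M = (19/2)/ε. If m > M then |(-5m + 9)/(2m + 4) + 5/2| ≤ (19/2)/m < ε.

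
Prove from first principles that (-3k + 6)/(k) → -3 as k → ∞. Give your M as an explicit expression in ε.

Fix ε > 0. For k ≥ 1, |(-3k + 6)/(k) + 3| = |6|/((k)) = 6/((k)).
Since k ≥ k for k ≥ 1, this is ≤ 6/(k) = 6/k.
So |(-3k + 6)/(k) + 3| < ε whenever k > 6/ε.
Take M = 6/ε. If k > M then |(-3k + 6)/(k) + 3| ≤ 6/k < ε.

M = 6/ε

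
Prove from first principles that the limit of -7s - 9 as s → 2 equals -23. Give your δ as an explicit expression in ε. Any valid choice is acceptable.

δ = ε/7

Fix ε > 0. We need δ > 0 so that 0 < |s − 2| < δ implies |(-7s - 9) + 23| < ε.
Since (-7s - 9) + 23 = -7(s − 2), we have |(-7s - 9) + 23| = 7|s − 2|.
Thus it suffices that |s − 2| < ε/7.
Choosing δ = ε/7 gives |(-7s - 9) + 23| = 7|s − 2| < ε whenever |s − 2| < δ.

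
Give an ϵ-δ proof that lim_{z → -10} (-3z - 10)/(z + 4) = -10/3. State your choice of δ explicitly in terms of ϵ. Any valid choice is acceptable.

δ = min(3, 9ϵ)

Let ϵ > 0 be given. We want δ > 0 with 0 < |z + 10| < δ ⇒ |(-3z - 10)/(z + 4) + 10/3| < ϵ.
Combining over a common denominator, (-3z - 10)/(z + 4) + 10/3 = [(-3z - 10)·(-6) − 20·(z + 4)] / [(-6)·(z + 4)] = -2(z + 10) / ((-6)(z + 4)).
So |(-3z - 10)/(z + 4) + 10/3| = 2|z + 10| / (6·|z + 4|).
Restrict δ ≤ 3. Then |z + 10| < 3 gives |z + 4| = |(z + 10) + (-6)| ≥ 6 − 3 = 3.
Hence |(-3z - 10)/(z + 4) + 10/3| < 2|z + 10|/(6·3) = (1/9)|z + 10|, which is < ϵ once |z + 10| < 9ϵ.
Take δ = min(3, 9ϵ). Then 0 < |z + 10| < δ forces both bounds, so |(-3z - 10)/(z + 4) + 10/3| < ϵ.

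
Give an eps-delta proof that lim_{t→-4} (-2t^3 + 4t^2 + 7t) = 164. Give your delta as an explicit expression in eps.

Let eps > 0 be given. We want delta > 0 such that 0 < |t + 4| < delta implies |(-2t^3 + 4t^2 + 7t) − 164| < eps.
(-2t^3 + 4t^2 + 7t) − 164 = -2t^3 + 4t^2 + 7t - 164 = (t + 4)(-2t^2 + 12t - 41).
So |(-2t^3 + 4t^2 + 7t) − 164| = |t + 4|·|-2t^2 + 12t - 41|.
Assume first that |t + 4| < 2, so |t| < 6. Then |-2t^2 + 12t - 41| ≤ 2·6^2 + 12·6 + 41 = 185.
Hence |(-2t^3 + 4t^2 + 7t) − 164| ≤ 185|t + 4| < eps provided |t + 4| < eps/185.
Choosing delta = min(2, eps/185) ensures both conditions, hence |(-2t^3 + 4t^2 + 7t) − 164| < eps.

delta = min(2, eps/185)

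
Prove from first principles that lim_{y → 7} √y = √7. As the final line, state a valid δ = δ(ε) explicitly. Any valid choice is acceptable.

δ = min(7, √7·ε)

Let ε > 0. We want δ > 0 such that 0 < |y − 7| < δ implies |√y − √7| < ε.
Multiplying by the conjugate, |√y − √7| = |y − 7|/(√y + √7).
Restrict δ ≤ 7 so that |y − 7| < 7 forces y > 0, and then √y + √7 > √7.
Hence |√y − √7| < |y − 7|/√7, which is < ε once |y − 7| < √7·ε.
Take δ = min(7, √7·ε). If 0 < |y − 7| < δ then y > 0 and |√y − √7| < |y − 7|/√7 < ε.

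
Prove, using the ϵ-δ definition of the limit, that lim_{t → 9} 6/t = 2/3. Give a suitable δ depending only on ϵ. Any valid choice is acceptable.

δ = min(9/2, (27/4)ϵ)

Let ϵ > 0. We seek δ > 0 such that 0 < |t − 9| < δ implies |6/t − (2/3)| < ϵ.
|6/t − (2/3)| = 6·|9 − t|/(9·|t|) = 6|t − 9|/(9|t|).
Restrict δ ≤ 9/2. Then |t − 9| < 9/2 gives |t| > 9/2, so 9|t| > 81/2.
Then |6/t − (2/3)| < 6|t − 9|/(81/2), which is < ϵ when |t − 9| < (27/4)ϵ.
Take δ = min(9/2, (27/4)ϵ). Then 0 < |t − 9| < δ gives both |t − 9| < 9/2 and |t − 9| < (27/4)ϵ, so |6/t − (2/3)| < ϵ.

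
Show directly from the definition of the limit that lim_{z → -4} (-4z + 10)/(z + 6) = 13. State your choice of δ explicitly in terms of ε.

Let ε > 0 be given. We want δ > 0 with 0 < |z + 4| < δ ⇒ |(-4z + 10)/(z + 6) − 13| < ε.
Combining over a common denominator, (-4z + 10)/(z + 6) − 13 = [(-4z + 10)·2 − 26·(z + 6)] / [2·(z + 6)] = -34(z + 4) / (2(z + 6)).
So |(-4z + 10)/(z + 6) − 13| = 34|z + 4| / (2·|z + 6|).
Require δ ≤ 1, so |z + 6| ≥ |2| − |z + 4| > 2 − 1 = 1.
Hence |(-4z + 10)/(z + 6) − 13| < 34|z + 4|/(2·1) = 17|z + 4|, which is < ε once |z + 4| < (1/17)ε.
Take δ = min(1, (1/17)ε). Then 0 < |z + 4| < δ forces both bounds, so |(-4z + 10)/(z + 6) − 13| < ε.

δ = min(1, (1/17)ε)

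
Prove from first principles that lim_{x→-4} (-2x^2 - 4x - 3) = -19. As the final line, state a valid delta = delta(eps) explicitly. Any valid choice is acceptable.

delta = min(1, eps/14)

Suppose eps > 0. We want delta > 0 such that 0 < |x + 4| < delta implies |(-2x^2 - 4x - 3) + 19| < eps.
(-2x^2 - 4x - 3) + 19 = -2x^2 - 4x + 16 = (x + 4)(-2x + 4).
So |(-2x^2 - 4x - 3) + 19| = |x + 4|·|-2x + 4|.
Assume first that |x + 4| < 1, so |x| < 5. Then |-2x + 4| ≤ 2·5 + 4 = 14.
Hence |(-2x^2 - 4x - 3) + 19| ≤ 14|x + 4| < eps provided |x + 4| < eps/14.
Choosing delta = min(1, eps/14) ensures both conditions, hence |(-2x^2 - 4x - 3) + 19| < eps.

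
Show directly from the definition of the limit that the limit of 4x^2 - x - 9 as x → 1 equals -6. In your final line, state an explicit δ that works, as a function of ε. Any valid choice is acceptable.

Fix ε > 0. We want δ > 0 such that 0 < |x − 1| < δ implies |(4x^2 - x - 9) + 6| < ε.
(4x^2 - x - 9) + 6 = 4x^2 - x - 3 = (x − 1)(4x + 3).
So |(4x^2 - x - 9) + 6| = |x − 1|·|4x + 3|.
Require δ ≤ 1. Then |x − 1| < 1 gives |x| < 2, and by the triangle inequality |4x + 3| ≤ 4·2 + 3 = 11.
Hence |(4x^2 - x - 9) + 6| ≤ 11|x − 1| < ε provided |x − 1| < ε/11.
Take δ = min(1, ε/11). Then 0 < |x − 1| < δ gives both |x − 1| < 1 and |x − 1| < ε/11, so |(4x^2 - x - 9) + 6| < ε.

δ = min(1, ε/11)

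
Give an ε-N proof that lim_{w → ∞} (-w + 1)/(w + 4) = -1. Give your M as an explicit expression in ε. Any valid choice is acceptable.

Fix ε > 0. We seek M > 0 such that w > M implies |(-w + 1)/(w + 4) + 1| < ε.
(-w + 1)/(w + 4) + 1 = ((-w + 1) − (-1)(w + 4)) / ((w + 4)) = 5/((w + 4)).
For w > 0 we have w + 4 > w, so |(-w + 1)/(w + 4) + 1| = 5/((w + 4)) < 5/(w) = 5/w.
Thus |(-w + 1)/(w + 4) + 1| < ε whenever w > 5/ε.
Take M = 5/ε. If w > M then |(-w + 1)/(w + 4) + 1| < 5/w < ε.

M = 5/ε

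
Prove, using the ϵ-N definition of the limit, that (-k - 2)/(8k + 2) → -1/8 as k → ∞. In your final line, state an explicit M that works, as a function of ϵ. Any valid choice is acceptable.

M = (7/32)/ϵ

Fix ϵ > 0. For k ≥ 1, |(-k - 2)/(8k + 2) + 1/8| = |-14|/(8(8k + 2)) = 14/(8(8k + 2)).
Since 8k + 2 ≥ 8k for k ≥ 1, this is ≤ 14/(8·8k) = (7/32)/k.
So |(-k - 2)/(8k + 2) + 1/8| < ϵ whenever k > (7/32)/ϵ.
Take M = (7/32)/ϵ. If k > M then |(-k - 2)/(8k + 2) + 1/8| ≤ (7/32)/k < ϵ.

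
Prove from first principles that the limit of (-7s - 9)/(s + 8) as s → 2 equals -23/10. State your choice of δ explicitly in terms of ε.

Let ε > 0. We want δ > 0 with 0 < |s − 2| < δ ⇒ |(-7s - 9)/(s + 8) + 23/10| < ε.
Combining over a common denominator, (-7s - 9)/(s + 8) + 23/10 = [(-7s - 9)·10 − (-23)·(s + 8)] / [10·(s + 8)] = -47(s − 2) / (10(s + 8)).
So |(-7s - 9)/(s + 8) + 23/10| = 47|s − 2| / (10·|s + 8|).
Restrict δ ≤ 5. Then |s − 2| < 5 gives |s + 8| = |(s − 2) + 10| ≥ 10 − 5 = 5.
Hence |(-7s - 9)/(s + 8) + 23/10| < 47|s − 2|/(10·5) = (47/50)|s − 2|, which is < ε once |s − 2| < (50/47)ε.
Take δ = min(5, (50/47)ε). Then 0 < |s − 2| < δ forces both bounds, so |(-7s - 9)/(s + 8) + 23/10| < ε.

δ = min(5, (50/47)ε)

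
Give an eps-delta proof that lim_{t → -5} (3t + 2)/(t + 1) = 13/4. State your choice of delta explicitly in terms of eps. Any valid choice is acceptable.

Fix eps > 0. We want delta > 0 with 0 < |t + 5| < delta ⇒ |(3t + 2)/(t + 1) − (13/4)| < eps.
Combining over a common denominator, (3t + 2)/(t + 1) − (13/4) = [(3t + 2)·(-4) − (-13)·(t + 1)] / [(-4)·(t + 1)] = 1(t + 5) / ((-4)(t + 1)).
So |(3t + 2)/(t + 1) − (13/4)| = |t + 5| / (4·|t + 1|).
Require delta ≤ 2, so |t + 1| ≥ |-4| − |t + 5| > 4 − 2 = 2.
Hence |(3t + 2)/(t + 1) − (13/4)| < |t + 5|/(4·2) = (1/8)|t + 5|, which is < eps once |t + 5| < 8eps.
Take delta = min(2, 8eps). Then 0 < |t + 5| < delta forces both bounds, so |(3t + 2)/(t + 1) − (13/4)| < eps.

delta = min(2, 8eps)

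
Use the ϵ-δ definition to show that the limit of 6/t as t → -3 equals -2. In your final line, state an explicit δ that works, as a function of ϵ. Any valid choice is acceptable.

δ = min(3/2, (3/4)ϵ)

Let ϵ > 0. We seek δ > 0 such that 0 < |t + 3| < δ implies |6/t + 2| < ϵ.
|6/t + 2| = 6·|-3 − t|/(3·|t|) = 6|t + 3|/(3|t|).
Restrict δ ≤ 3/2. Then |t + 3| < 3/2 gives |t| > 3/2, so 3|t| > 9/2.
Then |6/t + 2| < 6|t + 3|/(9/2), which is < ϵ when |t + 3| < (3/4)ϵ.
Take δ = min(3/2, (3/4)ϵ). Then 0 < |t + 3| < δ gives both |t + 3| < 3/2 and |t + 3| < (3/4)ϵ, so |6/t + 2| < ϵ.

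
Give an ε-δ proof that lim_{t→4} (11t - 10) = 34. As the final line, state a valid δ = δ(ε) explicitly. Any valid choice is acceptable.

Let ε > 0 be given. We need δ > 0 so that 0 < |t − 4| < δ implies |(11t - 10) − 34| < ε.
|(11t - 10) − 34| = |11t - 44| = 11|t − 4|.
So 11|t − 4| < ε exactly when |t − 4| < ε/11.
Take δ = ε/11. If 0 < |t − 4| < δ then |(11t - 10) − 34| = 11|t − 4| < 11·(ε/11) = ε.

δ = ε/11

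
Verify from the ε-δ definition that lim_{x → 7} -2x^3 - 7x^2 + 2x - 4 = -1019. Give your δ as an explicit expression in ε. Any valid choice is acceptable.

δ = min(1, ε/441)

Let ε > 0. We want δ > 0 such that 0 < |x − 7| < δ implies |(-2x^3 - 7x^2 + 2x - 4) + 1019| < ε.
(-2x^3 - 7x^2 + 2x - 4) + 1019 = -2x^3 - 7x^2 + 2x + 1015 = (x − 7)(-2x^2 - 21x - 145).
So |(-2x^3 - 7x^2 + 2x - 4) + 1019| = |x − 7|·|-2x^2 - 21x - 145|.
Assume first that |x − 7| < 1, so |x| < 8. Then |-2x^2 - 21x - 145| ≤ 2·8^2 + 21·8 + 145 = 441.
Hence |(-2x^3 - 7x^2 + 2x - 4) + 1019| ≤ 441|x − 7| < ε provided |x − 7| < ε/441.
Choosing δ = min(1, ε/441) ensures both conditions, hence |(-2x^3 - 7x^2 + 2x - 4) + 1019| < ε.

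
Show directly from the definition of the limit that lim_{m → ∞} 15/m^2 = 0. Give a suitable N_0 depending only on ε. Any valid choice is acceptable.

Suppose ε > 0. For m ≥ 1, |15/m^2 − 0| = 15/m^2.
15/m^2 < ε ⇔ m^2 > 15/ε ⇔ m > (15/ε)^{1/2}.
Take N_0 = (15/ε)^{1/2}. Then m > N_0 implies 15/m^2 < ε.

N_0 = (15/ε)^{1/2}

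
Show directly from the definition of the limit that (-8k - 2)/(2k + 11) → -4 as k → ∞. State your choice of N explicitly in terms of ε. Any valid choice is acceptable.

Let ε > 0 be given. For k ≥ 1, |(-8k - 2)/(2k + 11) + 4| = |84|/(2(2k + 11)) = 84/(2(2k + 11)).
Since 2k + 11 ≥ 2k for k ≥ 1, this is ≤ 84/(2·2k) = 21/k.
So |(-8k - 2)/(2k + 11) + 4| < ε whenever k > 21/ε.
Take N = 21/ε. If k > N then |(-8k - 2)/(2k + 11) + 4| ≤ 21/k < ε.

N = 21/ε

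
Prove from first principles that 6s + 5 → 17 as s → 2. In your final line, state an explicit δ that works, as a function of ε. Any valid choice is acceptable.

δ = ε/6

Suppose ε > 0. We need δ > 0 so that 0 < |s − 2| < δ implies |(6s + 5) − 17| < ε.
Since (6s + 5) − 17 = 6(s − 2), we have |(6s + 5) − 17| = 6|s − 2|.
So 6|s − 2| < ε exactly when |s − 2| < ε/6.
Take δ = ε/6. If 0 < |s − 2| < δ then |(6s + 5) − 17| = 6|s − 2| < 6·(ε/6) = ε.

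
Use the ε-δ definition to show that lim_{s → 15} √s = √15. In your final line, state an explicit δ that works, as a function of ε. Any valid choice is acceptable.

δ = min(15, √15·ε)

Fix ε > 0. We want δ > 0 such that 0 < |s − 15| < δ implies |√s − √15| < ε.
Multiplying by the conjugate, |√s − √15| = |s − 15|/(√s + √15).
Restrict δ ≤ 15 so that |s − 15| < 15 forces s > 0, and then √s + √15 > √15.
Hence |√s − √15| < |s − 15|/√15, which is < ε once |s − 15| < √15·ε.
Take δ = min(15, √15·ε). If 0 < |s − 15| < δ then s > 0 and |√s − √15| < |s − 15|/√15 < ε.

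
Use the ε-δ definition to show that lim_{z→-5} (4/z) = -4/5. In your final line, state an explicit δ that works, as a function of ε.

Let ε > 0. We seek δ > 0 such that 0 < |z + 5| < δ implies |4/z + 4/5| < ε.
|4/z + 4/5| = 4·|-5 − z|/(5·|z|) = 4|z + 5|/(5|z|).
Restrict δ ≤ 5/2. Then |z + 5| < 5/2 gives |z| > 5/2, so 5|z| > 25/2.
Then |4/z + 4/5| < 4|z + 5|/(25/2), which is < ε when |z + 5| < (25/8)ε.
Take δ = min(5/2, (25/8)ε). Then 0 < |z + 5| < δ gives both |z + 5| < 5/2 and |z + 5| < (25/8)ε, so |4/z + 4/5| < ε.

δ = min(5/2, (25/8)ε)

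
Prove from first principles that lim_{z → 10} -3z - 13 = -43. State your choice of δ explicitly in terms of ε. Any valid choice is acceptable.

δ = ε/3

Let ε > 0. We need δ > 0 so that 0 < |z − 10| < δ implies |(-3z - 13) + 43| < ε.
Since (-3z - 13) + 43 = -3(z − 10), we have |(-3z - 13) + 43| = 3|z − 10|.
So 3|z − 10| < ε exactly when |z − 10| < ε/3.
Choosing δ = ε/3 gives |(-3z - 13) + 43| = 3|z − 10| < ε whenever |z − 10| < δ.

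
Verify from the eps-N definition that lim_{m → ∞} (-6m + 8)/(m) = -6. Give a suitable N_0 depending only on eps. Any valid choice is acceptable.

Suppose eps > 0. For m ≥ 1, |(-6m + 8)/(m) + 6| = |8|/((m)) = 8/((m)).
Since m ≥ m for m ≥ 1, this is ≤ 8/(m) = 8/m.
So |(-6m + 8)/(m) + 6| < eps whenever m > 8/eps.
Take N_0 = 8/eps. If m > N_0 then |(-6m + 8)/(m) + 6| ≤ 8/m < eps.

N_0 = 8/eps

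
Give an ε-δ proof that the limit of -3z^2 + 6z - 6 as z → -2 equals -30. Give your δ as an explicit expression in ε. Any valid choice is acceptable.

δ = min(2, ε/24)

Let ε > 0 be given. We want δ > 0 such that 0 < |z + 2| < δ implies |(-3z^2 + 6z - 6) + 30| < ε.
(-3z^2 + 6z - 6) + 30 = -3z^2 + 6z + 24 = (z + 2)(-3z + 12).
So |(-3z^2 + 6z - 6) + 30| = |z + 2|·|-3z + 12|.
Require δ ≤ 2. Then |z + 2| < 2 gives |z| < 4, and by the triangle inequality |-3z + 12| ≤ 3·4 + 12 = 24.
Hence |(-3z^2 + 6z - 6) + 30| ≤ 24|z + 2| < ε provided |z + 2| < ε/24.
Take δ = min(2, ε/24). Then 0 < |z + 2| < δ gives both |z + 2| < 2 and |z + 2| < ε/24, so |(-3z^2 + 6z - 6) + 30| < ε.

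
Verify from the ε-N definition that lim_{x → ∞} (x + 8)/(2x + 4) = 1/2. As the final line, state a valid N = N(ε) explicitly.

N = 3/ε

Fix ε > 0. We seek N > 0 such that x > N implies |(x + 8)/(2x + 4) − (1/2)| < ε.
(x + 8)/(2x + 4) − (1/2) = (2(x + 8) − (2x + 4)) / (2(2x + 4)) = 12/(2(2x + 4)).
For x > 0 we have 2x + 4 > 2x, so |(x + 8)/(2x + 4) − (1/2)| = 12/(2(2x + 4)) < 12/(2·2x) = 3/x.
Thus |(x + 8)/(2x + 4) − (1/2)| < ε whenever x > 3/ε.
Take N = 3/ε. If x > N then |(x + 8)/(2x + 4) − (1/2)| < 3/x < ε.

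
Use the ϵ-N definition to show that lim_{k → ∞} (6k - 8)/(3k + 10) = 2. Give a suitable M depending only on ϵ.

M = (28/3)/ϵ

Let ϵ > 0. For k ≥ 1, |(6k - 8)/(3k + 10) − 2| = |-84|/(3(3k + 10)) = 84/(3(3k + 10)).
Since 3k + 10 ≥ 3k for k ≥ 1, this is ≤ 84/(3·3k) = (28/3)/k.
So |(6k - 8)/(3k + 10) − 2| < ϵ whenever k > (28/3)/ϵ.
Take M = (28/3)/ϵ. If k > M then |(6k - 8)/(3k + 10) − 2| ≤ (28/3)/k < ϵ.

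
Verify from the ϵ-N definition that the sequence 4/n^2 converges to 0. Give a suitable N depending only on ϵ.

Let ϵ > 0. For n ≥ 1, |4/n^2 − 0| = 4/n^2.
4/n^2 < ϵ ⇔ n^2 > 4/ϵ ⇔ n > (4/ϵ)^{1/2}.
Take N = (4/ϵ)^{1/2}. Then n > N implies 4/n^2 < ϵ.

N = (4/ϵ)^{1/2}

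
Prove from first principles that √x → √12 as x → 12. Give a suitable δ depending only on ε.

δ = min(12, √12·ε)

Let ε > 0 be given. We want δ > 0 such that 0 < |x − 12| < δ implies |√x − √12| < ε.
Rationalise: √x − √12 = (x − 12)/(√x + √12), so |√x − √12| = |x − 12|/(√x + √12).
Restrict δ ≤ 12 so that |x − 12| < 12 forces x > 0, and then √x + √12 > √12.
Hence |√x − √12| < |x − 12|/√12, which is < ε once |x − 12| < √12·ε.
Take δ = min(12, √12·ε). If 0 < |x − 12| < δ then x > 0 and |√x − √12| < |x − 12|/√12 < ε.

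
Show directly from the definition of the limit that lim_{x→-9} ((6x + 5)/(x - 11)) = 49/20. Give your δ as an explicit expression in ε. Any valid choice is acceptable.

δ = min(10, (200/71)ε)

Let ε > 0 be given. We want δ > 0 with 0 < |x + 9| < δ ⇒ |(6x + 5)/(x - 11) − (49/20)| < ε.
Combining over a common denominator, (6x + 5)/(x - 11) − (49/20) = [(6x + 5)·(-20) − (-49)·(x - 11)] / [(-20)·(x - 11)] = -71(x + 9) / ((-20)(x - 11)).
So |(6x + 5)/(x - 11) − (49/20)| = 71|x + 9| / (20·|x − 11|).
Require δ ≤ 10, so |x − 11| ≥ |-20| − |x + 9| > 20 − 10 = 10.
Hence |(6x + 5)/(x - 11) − (49/20)| < 71|x + 9|/(20·10) = (71/200)|x + 9|, which is < ε once |x + 9| < (200/71)ε.
Take δ = min(10, (200/71)ε). Then 0 < |x + 9| < δ forces both bounds, so |(6x + 5)/(x - 11) − (49/20)| < ε.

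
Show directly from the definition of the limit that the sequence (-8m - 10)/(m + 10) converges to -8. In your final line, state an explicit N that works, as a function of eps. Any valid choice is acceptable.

N = 70/eps

Fix eps > 0. For m ≥ 1, |(-8m - 10)/(m + 10) + 8| = |70|/((m + 10)) = 70/((m + 10)).
Since m + 10 ≥ m for m ≥ 1, this is ≤ 70/(m) = 70/m.
So |(-8m - 10)/(m + 10) + 8| < eps whenever m > 70/eps.
Take N = 70/eps. If m > N then |(-8m - 10)/(m + 10) + 8| ≤ 70/m < eps.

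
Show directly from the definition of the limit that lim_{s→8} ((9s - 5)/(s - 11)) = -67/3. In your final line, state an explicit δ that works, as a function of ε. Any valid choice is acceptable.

Suppose ε > 0. We want δ > 0 with 0 < |s − 8| < δ ⇒ |(9s - 5)/(s - 11) + 67/3| < ε.
Combining over a common denominator, (9s - 5)/(s - 11) + 67/3 = [(9s - 5)·(-3) − 67·(s - 11)] / [(-3)·(s - 11)] = -94(s − 8) / ((-3)(s - 11)).
So |(9s - 5)/(s - 11) + 67/3| = 94|s − 8| / (3·|s − 11|).
Require δ ≤ 3/2, so |s − 11| ≥ |-3| − |s − 8| > 3 − 3/2 = 3/2.
Hence |(9s - 5)/(s - 11) + 67/3| < 94|s − 8|/(3·(3/2)) = (188/9)|s − 8|, which is < ε once |s − 8| < (9/188)ε.
Take δ = min(3/2, (9/188)ε). Then 0 < |s − 8| < δ forces both bounds, so |(9s - 5)/(s - 11) + 67/3| < ε.

δ = min(3/2, (9/188)ε)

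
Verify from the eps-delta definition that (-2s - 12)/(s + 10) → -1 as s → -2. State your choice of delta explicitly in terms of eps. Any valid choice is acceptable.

Let eps > 0. We want delta > 0 with 0 < |s + 2| < delta ⇒ |(-2s - 12)/(s + 10) + 1| < eps.
Combining over a common denominator, (-2s - 12)/(s + 10) + 1 = [(-2s - 12)·8 − (-8)·(s + 10)] / [8·(s + 10)] = -8(s + 2) / (8(s + 10)).
So |(-2s - 12)/(s + 10) + 1| = 8|s + 2| / (8·|s + 10|).
Require delta ≤ 4, so |s + 10| ≥ |8| − |s + 2| > 8 − 4 = 4.
Hence |(-2s - 12)/(s + 10) + 1| < 8|s + 2|/(8·4) = (1/4)|s + 2|, which is < eps once |s + 2| < 4eps.
Take delta = min(4, 4eps). Then 0 < |s + 2| < delta forces both bounds, so |(-2s - 12)/(s + 10) + 1| < eps.

delta = min(4, 4eps)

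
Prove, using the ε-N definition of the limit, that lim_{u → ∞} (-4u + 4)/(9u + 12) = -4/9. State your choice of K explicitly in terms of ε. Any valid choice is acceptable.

K = (28/27)/ε

Suppose ε > 0. We seek K > 0 such that u > K implies |(-4u + 4)/(9u + 12) + 4/9| < ε.
(-4u + 4)/(9u + 12) + 4/9 = (9(-4u + 4) − (-4)(9u + 12)) / (9(9u + 12)) = 84/(9(9u + 12)).
For u > 0 we have 9u + 12 > 9u, so |(-4u + 4)/(9u + 12) + 4/9| = 84/(9(9u + 12)) < 84/(9·9u) = (28/27)/u.
Thus |(-4u + 4)/(9u + 12) + 4/9| < ε whenever u > (28/27)/ε.
Take K = (28/27)/ε. If u > K then |(-4u + 4)/(9u + 12) + 4/9| < (28/27)/u < ε.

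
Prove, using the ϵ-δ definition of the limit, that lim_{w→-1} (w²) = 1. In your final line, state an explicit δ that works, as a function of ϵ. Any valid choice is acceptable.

Let ϵ > 0 be given. We seek δ > 0 with 0 < |w + 1| < δ ⇒ |w² − 1| < ϵ.
Factor: w² − 1 = (w + 1)(w - 1), so |w² − 1| = |w + 1|·|w - 1|.
Impose δ ≤ 2 so that |w| < 3; then |w - 1| ≤ 4.
Hence |w² − 1| ≤ 4|w + 1|, which is < ϵ once |w + 1| < ϵ/4.
Take δ = min(2, ϵ/4). If 0 < |w + 1| < δ then both bounds hold and |w² − 1| ≤ 4|w + 1| < 4·(ϵ/4) = ϵ.

δ = min(2, ϵ/4)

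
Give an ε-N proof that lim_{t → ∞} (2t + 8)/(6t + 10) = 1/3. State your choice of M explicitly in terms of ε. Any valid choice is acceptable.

M = (7/9)/ε

Let ε > 0. We seek M > 0 such that t > M implies |(2t + 8)/(6t + 10) − (1/3)| < ε.
(2t + 8)/(6t + 10) − (1/3) = (6(2t + 8) − 2(6t + 10)) / (6(6t + 10)) = 28/(6(6t + 10)).
For t > 0 we have 6t + 10 > 6t, so |(2t + 8)/(6t + 10) − (1/3)| = 28/(6(6t + 10)) < 28/(6·6t) = (7/9)/t.
Thus |(2t + 8)/(6t + 10) − (1/3)| < ε whenever t > (7/9)/ε.
Take M = (7/9)/ε. If t > M then |(2t + 8)/(6t + 10) − (1/3)| < (7/9)/t < ε.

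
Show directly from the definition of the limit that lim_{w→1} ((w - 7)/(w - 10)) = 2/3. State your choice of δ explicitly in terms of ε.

δ = min(9/2, (27/2)ε)

Let ε > 0. We want δ > 0 with 0 < |w − 1| < δ ⇒ |(w - 7)/(w - 10) − (2/3)| < ε.
Combining over a common denominator, (w - 7)/(w - 10) − (2/3) = [(w - 7)·(-9) − (-6)·(w - 10)] / [(-9)·(w - 10)] = -3(w − 1) / ((-9)(w - 10)).
So |(w - 7)/(w - 10) − (2/3)| = 3|w − 1| / (9·|w − 10|).
Restrict δ ≤ 9/2. Then |w − 1| < 9/2 gives |w − 10| = |(w − 1) + (-9)| ≥ 9 − 9/2 = 9/2.
Hence |(w - 7)/(w - 10) − (2/3)| < 3|w − 1|/(9·(9/2)) = (2/27)|w − 1|, which is < ε once |w − 1| < (27/2)ε.
Take δ = min(9/2, (27/2)ε). Then 0 < |w − 1| < δ forces both bounds, so |(w - 7)/(w - 10) − (2/3)| < ε.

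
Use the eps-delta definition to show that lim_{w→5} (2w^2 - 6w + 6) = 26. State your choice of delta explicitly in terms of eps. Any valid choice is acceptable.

delta = min(1, eps/16)

Let eps > 0. We want delta > 0 such that 0 < |w − 5| < delta implies |(2w^2 - 6w + 6) − 26| < eps.
(2w^2 - 6w + 6) − 26 = 2w^2 - 6w - 20 = (w − 5)(2w + 4).
So |(2w^2 - 6w + 6) − 26| = |w − 5|·|2w + 4|.
Require delta ≤ 1. Then |w − 5| < 1 gives |w| < 6, and by the triangle inequality |2w + 4| ≤ 2·6 + 4 = 16.
Hence |(2w^2 - 6w + 6) − 26| ≤ 16|w − 5| < eps provided |w − 5| < eps/16.
Take delta = min(1, eps/16). Then 0 < |w − 5| < delta gives both |w − 5| < 1 and |w − 5| < eps/16, so |(2w^2 - 6w + 6) − 26| < eps.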